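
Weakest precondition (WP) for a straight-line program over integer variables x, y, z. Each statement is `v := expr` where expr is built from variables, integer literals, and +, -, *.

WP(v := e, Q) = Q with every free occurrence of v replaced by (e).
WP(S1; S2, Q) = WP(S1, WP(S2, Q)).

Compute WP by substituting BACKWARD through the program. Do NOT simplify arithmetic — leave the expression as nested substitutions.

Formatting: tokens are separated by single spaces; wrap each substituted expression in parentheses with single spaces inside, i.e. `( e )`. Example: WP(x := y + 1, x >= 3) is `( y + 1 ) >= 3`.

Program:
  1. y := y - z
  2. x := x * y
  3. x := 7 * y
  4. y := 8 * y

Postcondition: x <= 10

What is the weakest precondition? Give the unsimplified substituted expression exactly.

post: x <= 10
stmt 4: y := 8 * y  -- replace 0 occurrence(s) of y with (8 * y)
  => x <= 10
stmt 3: x := 7 * y  -- replace 1 occurrence(s) of x with (7 * y)
  => ( 7 * y ) <= 10
stmt 2: x := x * y  -- replace 0 occurrence(s) of x with (x * y)
  => ( 7 * y ) <= 10
stmt 1: y := y - z  -- replace 1 occurrence(s) of y with (y - z)
  => ( 7 * ( y - z ) ) <= 10

Answer: ( 7 * ( y - z ) ) <= 10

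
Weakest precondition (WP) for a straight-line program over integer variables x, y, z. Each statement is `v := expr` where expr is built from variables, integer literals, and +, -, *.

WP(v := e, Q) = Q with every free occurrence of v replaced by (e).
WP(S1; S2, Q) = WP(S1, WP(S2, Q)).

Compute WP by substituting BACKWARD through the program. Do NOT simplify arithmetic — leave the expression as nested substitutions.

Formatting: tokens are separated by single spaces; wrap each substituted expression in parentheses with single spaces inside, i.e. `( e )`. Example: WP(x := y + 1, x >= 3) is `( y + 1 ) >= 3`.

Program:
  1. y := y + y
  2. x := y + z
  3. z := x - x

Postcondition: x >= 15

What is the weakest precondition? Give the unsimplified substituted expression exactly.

Answer: ( ( y + y ) + z ) >= 15

Derivation:
post: x >= 15
stmt 3: z := x - x  -- replace 0 occurrence(s) of z with (x - x)
  => x >= 15
stmt 2: x := y + z  -- replace 1 occurrence(s) of x with (y + z)
  => ( y + z ) >= 15
stmt 1: y := y + y  -- replace 1 occurrence(s) of y with (y + y)
  => ( ( y + y ) + z ) >= 15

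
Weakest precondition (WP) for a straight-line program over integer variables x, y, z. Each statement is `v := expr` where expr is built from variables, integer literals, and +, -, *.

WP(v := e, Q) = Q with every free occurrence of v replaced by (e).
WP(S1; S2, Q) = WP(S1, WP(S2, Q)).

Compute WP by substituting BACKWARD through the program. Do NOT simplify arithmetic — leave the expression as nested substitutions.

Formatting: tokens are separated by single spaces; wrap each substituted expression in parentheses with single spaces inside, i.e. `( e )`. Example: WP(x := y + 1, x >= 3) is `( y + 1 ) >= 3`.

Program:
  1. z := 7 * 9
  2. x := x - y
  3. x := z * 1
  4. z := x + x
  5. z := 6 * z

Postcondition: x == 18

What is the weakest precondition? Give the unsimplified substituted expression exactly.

post: x == 18
stmt 5: z := 6 * z  -- replace 0 occurrence(s) of z with (6 * z)
  => x == 18
stmt 4: z := x + x  -- replace 0 occurrence(s) of z with (x + x)
  => x == 18
stmt 3: x := z * 1  -- replace 1 occurrence(s) of x with (z * 1)
  => ( z * 1 ) == 18
stmt 2: x := x - y  -- replace 0 occurrence(s) of x with (x - y)
  => ( z * 1 ) == 18
stmt 1: z := 7 * 9  -- replace 1 occurrence(s) of z with (7 * 9)
  => ( ( 7 * 9 ) * 1 ) == 18

Answer: ( ( 7 * 9 ) * 1 ) == 18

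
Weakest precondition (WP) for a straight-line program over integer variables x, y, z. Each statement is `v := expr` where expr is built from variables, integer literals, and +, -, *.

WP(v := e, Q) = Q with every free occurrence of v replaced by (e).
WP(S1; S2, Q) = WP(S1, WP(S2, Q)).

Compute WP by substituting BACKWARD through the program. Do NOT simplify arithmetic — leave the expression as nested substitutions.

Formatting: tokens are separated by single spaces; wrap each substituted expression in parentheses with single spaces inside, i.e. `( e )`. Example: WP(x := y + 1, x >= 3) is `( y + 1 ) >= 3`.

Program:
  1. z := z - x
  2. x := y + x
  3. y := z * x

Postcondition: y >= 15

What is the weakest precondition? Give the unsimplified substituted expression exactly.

Answer: ( ( z - x ) * ( y + x ) ) >= 15

Derivation:
post: y >= 15
stmt 3: y := z * x  -- replace 1 occurrence(s) of y with (z * x)
  => ( z * x ) >= 15
stmt 2: x := y + x  -- replace 1 occurrence(s) of x with (y + x)
  => ( z * ( y + x ) ) >= 15
stmt 1: z := z - x  -- replace 1 occurrence(s) of z with (z - x)
  => ( ( z - x ) * ( y + x ) ) >= 15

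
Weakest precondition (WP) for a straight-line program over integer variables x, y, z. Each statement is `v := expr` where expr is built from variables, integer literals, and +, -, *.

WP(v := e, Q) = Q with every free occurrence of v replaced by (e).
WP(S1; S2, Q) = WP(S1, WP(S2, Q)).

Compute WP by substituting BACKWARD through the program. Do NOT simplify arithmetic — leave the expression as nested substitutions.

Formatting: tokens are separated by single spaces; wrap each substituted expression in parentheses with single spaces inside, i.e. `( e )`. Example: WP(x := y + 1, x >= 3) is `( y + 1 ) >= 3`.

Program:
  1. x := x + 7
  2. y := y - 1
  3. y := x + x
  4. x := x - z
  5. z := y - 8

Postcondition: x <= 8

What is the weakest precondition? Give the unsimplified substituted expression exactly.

post: x <= 8
stmt 5: z := y - 8  -- replace 0 occurrence(s) of z with (y - 8)
  => x <= 8
stmt 4: x := x - z  -- replace 1 occurrence(s) of x with (x - z)
  => ( x - z ) <= 8
stmt 3: y := x + x  -- replace 0 occurrence(s) of y with (x + x)
  => ( x - z ) <= 8
stmt 2: y := y - 1  -- replace 0 occurrence(s) of y with (y - 1)
  => ( x - z ) <= 8
stmt 1: x := x + 7  -- replace 1 occurrence(s) of x with (x + 7)
  => ( ( x + 7 ) - z ) <= 8

Answer: ( ( x + 7 ) - z ) <= 8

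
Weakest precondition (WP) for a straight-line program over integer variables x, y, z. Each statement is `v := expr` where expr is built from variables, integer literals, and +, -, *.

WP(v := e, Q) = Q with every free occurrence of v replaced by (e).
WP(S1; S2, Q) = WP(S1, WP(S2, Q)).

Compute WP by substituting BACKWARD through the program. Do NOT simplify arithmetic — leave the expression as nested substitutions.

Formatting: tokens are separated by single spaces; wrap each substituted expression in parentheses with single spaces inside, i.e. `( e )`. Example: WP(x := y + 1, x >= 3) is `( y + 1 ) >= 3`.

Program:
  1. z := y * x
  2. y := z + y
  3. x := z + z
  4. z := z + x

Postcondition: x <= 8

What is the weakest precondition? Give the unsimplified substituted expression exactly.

Answer: ( ( y * x ) + ( y * x ) ) <= 8

Derivation:
post: x <= 8
stmt 4: z := z + x  -- replace 0 occurrence(s) of z with (z + x)
  => x <= 8
stmt 3: x := z + z  -- replace 1 occurrence(s) of x with (z + z)
  => ( z + z ) <= 8
stmt 2: y := z + y  -- replace 0 occurrence(s) of y with (z + y)
  => ( z + z ) <= 8
stmt 1: z := y * x  -- replace 2 occurrence(s) of z with (y * x)
  => ( ( y * x ) + ( y * x ) ) <= 8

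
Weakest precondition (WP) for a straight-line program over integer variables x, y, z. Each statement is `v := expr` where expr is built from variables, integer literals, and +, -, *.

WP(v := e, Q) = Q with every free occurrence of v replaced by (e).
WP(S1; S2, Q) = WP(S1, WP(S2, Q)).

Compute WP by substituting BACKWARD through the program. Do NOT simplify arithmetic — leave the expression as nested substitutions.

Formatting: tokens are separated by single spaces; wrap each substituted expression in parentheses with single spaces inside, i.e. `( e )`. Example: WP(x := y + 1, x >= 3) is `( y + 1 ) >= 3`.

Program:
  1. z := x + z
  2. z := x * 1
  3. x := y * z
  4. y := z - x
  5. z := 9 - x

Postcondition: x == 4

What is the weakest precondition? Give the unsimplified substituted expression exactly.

Answer: ( y * ( x * 1 ) ) == 4

Derivation:
post: x == 4
stmt 5: z := 9 - x  -- replace 0 occurrence(s) of z with (9 - x)
  => x == 4
stmt 4: y := z - x  -- replace 0 occurrence(s) of y with (z - x)
  => x == 4
stmt 3: x := y * z  -- replace 1 occurrence(s) of x with (y * z)
  => ( y * z ) == 4
stmt 2: z := x * 1  -- replace 1 occurrence(s) of z with (x * 1)
  => ( y * ( x * 1 ) ) == 4
stmt 1: z := x + z  -- replace 0 occurrence(s) of z with (x + z)
  => ( y * ( x * 1 ) ) == 4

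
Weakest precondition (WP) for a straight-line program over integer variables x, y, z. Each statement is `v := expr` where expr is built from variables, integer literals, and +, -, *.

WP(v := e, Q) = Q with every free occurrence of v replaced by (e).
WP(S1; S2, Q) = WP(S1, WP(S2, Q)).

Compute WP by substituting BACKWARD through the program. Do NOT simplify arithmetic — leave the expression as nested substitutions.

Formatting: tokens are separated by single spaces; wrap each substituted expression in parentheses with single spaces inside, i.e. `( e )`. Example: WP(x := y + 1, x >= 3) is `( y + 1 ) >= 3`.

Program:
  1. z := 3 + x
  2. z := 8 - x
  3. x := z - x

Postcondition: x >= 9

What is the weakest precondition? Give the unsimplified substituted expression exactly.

Answer: ( ( 8 - x ) - x ) >= 9

Derivation:
post: x >= 9
stmt 3: x := z - x  -- replace 1 occurrence(s) of x with (z - x)
  => ( z - x ) >= 9
stmt 2: z := 8 - x  -- replace 1 occurrence(s) of z with (8 - x)
  => ( ( 8 - x ) - x ) >= 9
stmt 1: z := 3 + x  -- replace 0 occurrence(s) of z with (3 + x)
  => ( ( 8 - x ) - x ) >= 9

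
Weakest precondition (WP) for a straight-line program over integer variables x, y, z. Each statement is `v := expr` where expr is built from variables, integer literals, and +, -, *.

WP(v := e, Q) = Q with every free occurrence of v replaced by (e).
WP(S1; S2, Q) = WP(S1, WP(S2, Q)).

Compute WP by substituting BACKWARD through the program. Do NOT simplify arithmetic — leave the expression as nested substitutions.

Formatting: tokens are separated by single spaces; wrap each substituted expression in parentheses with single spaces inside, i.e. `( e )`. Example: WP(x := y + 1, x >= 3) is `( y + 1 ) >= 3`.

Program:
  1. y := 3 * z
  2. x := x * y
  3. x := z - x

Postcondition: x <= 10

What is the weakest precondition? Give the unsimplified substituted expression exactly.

Answer: ( z - ( x * ( 3 * z ) ) ) <= 10

Derivation:
post: x <= 10
stmt 3: x := z - x  -- replace 1 occurrence(s) of x with (z - x)
  => ( z - x ) <= 10
stmt 2: x := x * y  -- replace 1 occurrence(s) of x with (x * y)
  => ( z - ( x * y ) ) <= 10
stmt 1: y := 3 * z  -- replace 1 occurrence(s) of y with (3 * z)
  => ( z - ( x * ( 3 * z ) ) ) <= 10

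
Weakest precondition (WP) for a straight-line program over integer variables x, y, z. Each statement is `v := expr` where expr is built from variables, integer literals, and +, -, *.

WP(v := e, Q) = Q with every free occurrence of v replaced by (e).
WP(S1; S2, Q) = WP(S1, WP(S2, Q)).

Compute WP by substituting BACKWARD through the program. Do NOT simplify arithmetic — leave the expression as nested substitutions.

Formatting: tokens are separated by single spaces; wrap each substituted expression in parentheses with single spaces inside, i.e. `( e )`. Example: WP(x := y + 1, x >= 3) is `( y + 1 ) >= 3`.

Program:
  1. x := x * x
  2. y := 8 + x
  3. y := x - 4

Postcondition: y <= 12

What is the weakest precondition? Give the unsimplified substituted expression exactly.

post: y <= 12
stmt 3: y := x - 4  -- replace 1 occurrence(s) of y with (x - 4)
  => ( x - 4 ) <= 12
stmt 2: y := 8 + x  -- replace 0 occurrence(s) of y with (8 + x)
  => ( x - 4 ) <= 12
stmt 1: x := x * x  -- replace 1 occurrence(s) of x with (x * x)
  => ( ( x * x ) - 4 ) <= 12

Answer: ( ( x * x ) - 4 ) <= 12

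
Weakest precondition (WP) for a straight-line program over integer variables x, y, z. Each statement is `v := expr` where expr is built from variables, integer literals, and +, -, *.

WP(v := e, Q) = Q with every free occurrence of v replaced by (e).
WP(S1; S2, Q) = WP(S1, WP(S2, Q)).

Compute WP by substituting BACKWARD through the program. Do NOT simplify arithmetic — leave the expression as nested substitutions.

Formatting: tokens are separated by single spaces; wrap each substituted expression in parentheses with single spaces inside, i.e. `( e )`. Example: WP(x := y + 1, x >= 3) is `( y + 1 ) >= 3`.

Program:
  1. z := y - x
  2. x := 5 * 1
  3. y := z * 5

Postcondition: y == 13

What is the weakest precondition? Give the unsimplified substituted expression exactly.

post: y == 13
stmt 3: y := z * 5  -- replace 1 occurrence(s) of y with (z * 5)
  => ( z * 5 ) == 13
stmt 2: x := 5 * 1  -- replace 0 occurrence(s) of x with (5 * 1)
  => ( z * 5 ) == 13
stmt 1: z := y - x  -- replace 1 occurrence(s) of z with (y - x)
  => ( ( y - x ) * 5 ) == 13

Answer: ( ( y - x ) * 5 ) == 13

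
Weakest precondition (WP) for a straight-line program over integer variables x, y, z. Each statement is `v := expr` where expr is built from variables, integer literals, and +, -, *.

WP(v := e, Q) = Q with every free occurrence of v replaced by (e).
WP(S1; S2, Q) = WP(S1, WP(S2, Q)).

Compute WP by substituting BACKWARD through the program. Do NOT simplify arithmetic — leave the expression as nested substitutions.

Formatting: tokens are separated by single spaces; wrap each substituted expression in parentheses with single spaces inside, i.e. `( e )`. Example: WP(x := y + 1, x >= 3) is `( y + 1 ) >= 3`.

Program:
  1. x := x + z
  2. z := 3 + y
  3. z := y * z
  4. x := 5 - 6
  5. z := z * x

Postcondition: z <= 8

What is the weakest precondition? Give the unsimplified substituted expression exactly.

post: z <= 8
stmt 5: z := z * x  -- replace 1 occurrence(s) of z with (z * x)
  => ( z * x ) <= 8
stmt 4: x := 5 - 6  -- replace 1 occurrence(s) of x with (5 - 6)
  => ( z * ( 5 - 6 ) ) <= 8
stmt 3: z := y * z  -- replace 1 occurrence(s) of z with (y * z)
  => ( ( y * z ) * ( 5 - 6 ) ) <= 8
stmt 2: z := 3 + y  -- replace 1 occurrence(s) of z with (3 + y)
  => ( ( y * ( 3 + y ) ) * ( 5 - 6 ) ) <= 8
stmt 1: x := x + z  -- replace 0 occurrence(s) of x with (x + z)
  => ( ( y * ( 3 + y ) ) * ( 5 - 6 ) ) <= 8

Answer: ( ( y * ( 3 + y ) ) * ( 5 - 6 ) ) <= 8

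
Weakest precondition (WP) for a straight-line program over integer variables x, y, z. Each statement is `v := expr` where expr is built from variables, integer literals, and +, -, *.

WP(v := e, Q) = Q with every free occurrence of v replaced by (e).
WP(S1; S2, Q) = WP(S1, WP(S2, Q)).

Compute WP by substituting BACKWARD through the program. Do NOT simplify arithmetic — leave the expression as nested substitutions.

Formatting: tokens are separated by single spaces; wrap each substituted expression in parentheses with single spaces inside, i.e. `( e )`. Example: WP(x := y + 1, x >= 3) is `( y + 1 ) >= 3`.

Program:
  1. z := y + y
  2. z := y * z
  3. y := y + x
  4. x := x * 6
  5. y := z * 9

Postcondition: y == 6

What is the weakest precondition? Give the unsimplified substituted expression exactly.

Answer: ( ( y * ( y + y ) ) * 9 ) == 6

Derivation:
post: y == 6
stmt 5: y := z * 9  -- replace 1 occurrence(s) of y with (z * 9)
  => ( z * 9 ) == 6
stmt 4: x := x * 6  -- replace 0 occurrence(s) of x with (x * 6)
  => ( z * 9 ) == 6
stmt 3: y := y + x  -- replace 0 occurrence(s) of y with (y + x)
  => ( z * 9 ) == 6
stmt 2: z := y * z  -- replace 1 occurrence(s) of z with (y * z)
  => ( ( y * z ) * 9 ) == 6
stmt 1: z := y + y  -- replace 1 occurrence(s) of z with (y + y)
  => ( ( y * ( y + y ) ) * 9 ) == 6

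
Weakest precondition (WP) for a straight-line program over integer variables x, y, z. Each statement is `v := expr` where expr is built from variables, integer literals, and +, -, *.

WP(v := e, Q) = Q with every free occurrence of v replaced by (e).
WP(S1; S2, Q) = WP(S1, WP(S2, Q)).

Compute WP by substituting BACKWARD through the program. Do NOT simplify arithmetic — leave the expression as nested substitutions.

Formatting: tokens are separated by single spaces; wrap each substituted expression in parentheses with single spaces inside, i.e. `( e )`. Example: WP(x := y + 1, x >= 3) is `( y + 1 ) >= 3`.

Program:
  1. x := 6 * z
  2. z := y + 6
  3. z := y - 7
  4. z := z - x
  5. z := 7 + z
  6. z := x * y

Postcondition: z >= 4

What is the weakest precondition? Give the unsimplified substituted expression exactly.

Answer: ( ( 6 * z ) * y ) >= 4

Derivation:
post: z >= 4
stmt 6: z := x * y  -- replace 1 occurrence(s) of z with (x * y)
  => ( x * y ) >= 4
stmt 5: z := 7 + z  -- replace 0 occurrence(s) of z with (7 + z)
  => ( x * y ) >= 4
stmt 4: z := z - x  -- replace 0 occurrence(s) of z with (z - x)
  => ( x * y ) >= 4
stmt 3: z := y - 7  -- replace 0 occurrence(s) of z with (y - 7)
  => ( x * y ) >= 4
stmt 2: z := y + 6  -- replace 0 occurrence(s) of z with (y + 6)
  => ( x * y ) >= 4
stmt 1: x := 6 * z  -- replace 1 occurrence(s) of x with (6 * z)
  => ( ( 6 * z ) * y ) >= 4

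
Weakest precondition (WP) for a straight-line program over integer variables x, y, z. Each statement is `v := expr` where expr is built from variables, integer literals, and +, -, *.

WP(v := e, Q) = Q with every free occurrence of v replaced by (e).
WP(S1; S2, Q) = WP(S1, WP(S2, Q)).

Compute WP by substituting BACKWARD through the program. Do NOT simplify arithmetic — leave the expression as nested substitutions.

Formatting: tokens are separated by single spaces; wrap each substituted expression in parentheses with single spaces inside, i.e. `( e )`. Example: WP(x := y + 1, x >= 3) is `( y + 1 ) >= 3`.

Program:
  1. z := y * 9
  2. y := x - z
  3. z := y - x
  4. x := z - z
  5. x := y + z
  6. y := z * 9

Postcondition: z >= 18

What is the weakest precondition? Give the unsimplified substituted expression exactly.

Answer: ( ( x - ( y * 9 ) ) - x ) >= 18

Derivation:
post: z >= 18
stmt 6: y := z * 9  -- replace 0 occurrence(s) of y with (z * 9)
  => z >= 18
stmt 5: x := y + z  -- replace 0 occurrence(s) of x with (y + z)
  => z >= 18
stmt 4: x := z - z  -- replace 0 occurrence(s) of x with (z - z)
  => z >= 18
stmt 3: z := y - x  -- replace 1 occurrence(s) of z with (y - x)
  => ( y - x ) >= 18
stmt 2: y := x - z  -- replace 1 occurrence(s) of y with (x - z)
  => ( ( x - z ) - x ) >= 18
stmt 1: z := y * 9  -- replace 1 occurrence(s) of z with (y * 9)
  => ( ( x - ( y * 9 ) ) - x ) >= 18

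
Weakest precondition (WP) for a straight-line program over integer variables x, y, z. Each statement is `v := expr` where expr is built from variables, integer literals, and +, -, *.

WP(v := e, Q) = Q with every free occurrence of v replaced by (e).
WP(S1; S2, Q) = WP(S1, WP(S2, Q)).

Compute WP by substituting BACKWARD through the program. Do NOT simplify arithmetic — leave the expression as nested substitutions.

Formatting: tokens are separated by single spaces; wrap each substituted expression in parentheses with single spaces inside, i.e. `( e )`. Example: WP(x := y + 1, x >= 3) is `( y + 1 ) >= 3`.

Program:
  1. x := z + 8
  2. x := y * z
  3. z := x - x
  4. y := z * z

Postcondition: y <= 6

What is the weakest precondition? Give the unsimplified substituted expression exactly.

post: y <= 6
stmt 4: y := z * z  -- replace 1 occurrence(s) of y with (z * z)
  => ( z * z ) <= 6
stmt 3: z := x - x  -- replace 2 occurrence(s) of z with (x - x)
  => ( ( x - x ) * ( x - x ) ) <= 6
stmt 2: x := y * z  -- replace 4 occurrence(s) of x with (y * z)
  => ( ( ( y * z ) - ( y * z ) ) * ( ( y * z ) - ( y * z ) ) ) <= 6
stmt 1: x := z + 8  -- replace 0 occurrence(s) of x with (z + 8)
  => ( ( ( y * z ) - ( y * z ) ) * ( ( y * z ) - ( y * z ) ) ) <= 6

Answer: ( ( ( y * z ) - ( y * z ) ) * ( ( y * z ) - ( y * z ) ) ) <= 6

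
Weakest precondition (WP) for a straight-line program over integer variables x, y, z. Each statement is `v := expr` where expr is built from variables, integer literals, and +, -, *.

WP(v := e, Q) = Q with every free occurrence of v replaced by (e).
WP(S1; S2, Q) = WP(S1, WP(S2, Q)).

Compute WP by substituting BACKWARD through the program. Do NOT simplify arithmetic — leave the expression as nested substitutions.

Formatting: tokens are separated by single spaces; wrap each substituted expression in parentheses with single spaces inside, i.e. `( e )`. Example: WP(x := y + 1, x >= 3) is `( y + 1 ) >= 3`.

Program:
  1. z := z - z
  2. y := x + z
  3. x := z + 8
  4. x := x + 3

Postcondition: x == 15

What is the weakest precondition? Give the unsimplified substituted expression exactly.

Answer: ( ( ( z - z ) + 8 ) + 3 ) == 15

Derivation:
post: x == 15
stmt 4: x := x + 3  -- replace 1 occurrence(s) of x with (x + 3)
  => ( x + 3 ) == 15
stmt 3: x := z + 8  -- replace 1 occurrence(s) of x with (z + 8)
  => ( ( z + 8 ) + 3 ) == 15
stmt 2: y := x + z  -- replace 0 occurrence(s) of y with (x + z)
  => ( ( z + 8 ) + 3 ) == 15
stmt 1: z := z - z  -- replace 1 occurrence(s) of z with (z - z)
  => ( ( ( z - z ) + 8 ) + 3 ) == 15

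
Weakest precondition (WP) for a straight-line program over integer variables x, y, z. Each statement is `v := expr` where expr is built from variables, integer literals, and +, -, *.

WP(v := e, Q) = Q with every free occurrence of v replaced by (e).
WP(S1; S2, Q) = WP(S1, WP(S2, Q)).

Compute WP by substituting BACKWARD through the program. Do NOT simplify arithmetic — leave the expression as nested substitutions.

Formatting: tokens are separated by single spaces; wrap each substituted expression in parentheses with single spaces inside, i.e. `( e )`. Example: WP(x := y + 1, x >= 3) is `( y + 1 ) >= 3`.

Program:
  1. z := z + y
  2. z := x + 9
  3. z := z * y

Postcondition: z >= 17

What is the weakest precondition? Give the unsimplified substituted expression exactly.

Answer: ( ( x + 9 ) * y ) >= 17

Derivation:
post: z >= 17
stmt 3: z := z * y  -- replace 1 occurrence(s) of z with (z * y)
  => ( z * y ) >= 17
stmt 2: z := x + 9  -- replace 1 occurrence(s) of z with (x + 9)
  => ( ( x + 9 ) * y ) >= 17
stmt 1: z := z + y  -- replace 0 occurrence(s) of z with (z + y)
  => ( ( x + 9 ) * y ) >= 17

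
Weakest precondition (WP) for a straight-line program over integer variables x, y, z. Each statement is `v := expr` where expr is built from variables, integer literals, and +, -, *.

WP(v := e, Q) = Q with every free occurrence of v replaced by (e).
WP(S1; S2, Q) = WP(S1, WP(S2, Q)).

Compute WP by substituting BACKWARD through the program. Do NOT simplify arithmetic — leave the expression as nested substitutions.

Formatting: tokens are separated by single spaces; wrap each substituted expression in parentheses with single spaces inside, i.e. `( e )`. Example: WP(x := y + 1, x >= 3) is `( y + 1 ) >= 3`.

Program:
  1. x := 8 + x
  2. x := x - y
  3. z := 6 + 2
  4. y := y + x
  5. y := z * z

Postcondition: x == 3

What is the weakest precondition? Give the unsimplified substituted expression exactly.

Answer: ( ( 8 + x ) - y ) == 3

Derivation:
post: x == 3
stmt 5: y := z * z  -- replace 0 occurrence(s) of y with (z * z)
  => x == 3
stmt 4: y := y + x  -- replace 0 occurrence(s) of y with (y + x)
  => x == 3
stmt 3: z := 6 + 2  -- replace 0 occurrence(s) of z with (6 + 2)
  => x == 3
stmt 2: x := x - y  -- replace 1 occurrence(s) of x with (x - y)
  => ( x - y ) == 3
stmt 1: x := 8 + x  -- replace 1 occurrence(s) of x with (8 + x)
  => ( ( 8 + x ) - y ) == 3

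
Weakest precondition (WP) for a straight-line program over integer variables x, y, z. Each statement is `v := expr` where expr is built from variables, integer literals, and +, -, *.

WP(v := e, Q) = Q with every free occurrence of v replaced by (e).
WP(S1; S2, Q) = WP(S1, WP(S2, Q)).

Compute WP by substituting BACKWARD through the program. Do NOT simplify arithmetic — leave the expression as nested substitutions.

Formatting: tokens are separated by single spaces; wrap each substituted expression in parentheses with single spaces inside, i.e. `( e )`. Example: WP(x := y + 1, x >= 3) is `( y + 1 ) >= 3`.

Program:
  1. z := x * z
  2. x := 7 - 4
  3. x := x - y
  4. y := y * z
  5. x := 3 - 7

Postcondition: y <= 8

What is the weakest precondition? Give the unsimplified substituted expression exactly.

post: y <= 8
stmt 5: x := 3 - 7  -- replace 0 occurrence(s) of x with (3 - 7)
  => y <= 8
stmt 4: y := y * z  -- replace 1 occurrence(s) of y with (y * z)
  => ( y * z ) <= 8
stmt 3: x := x - y  -- replace 0 occurrence(s) of x with (x - y)
  => ( y * z ) <= 8
stmt 2: x := 7 - 4  -- replace 0 occurrence(s) of x with (7 - 4)
  => ( y * z ) <= 8
stmt 1: z := x * z  -- replace 1 occurrence(s) of z with (x * z)
  => ( y * ( x * z ) ) <= 8

Answer: ( y * ( x * z ) ) <= 8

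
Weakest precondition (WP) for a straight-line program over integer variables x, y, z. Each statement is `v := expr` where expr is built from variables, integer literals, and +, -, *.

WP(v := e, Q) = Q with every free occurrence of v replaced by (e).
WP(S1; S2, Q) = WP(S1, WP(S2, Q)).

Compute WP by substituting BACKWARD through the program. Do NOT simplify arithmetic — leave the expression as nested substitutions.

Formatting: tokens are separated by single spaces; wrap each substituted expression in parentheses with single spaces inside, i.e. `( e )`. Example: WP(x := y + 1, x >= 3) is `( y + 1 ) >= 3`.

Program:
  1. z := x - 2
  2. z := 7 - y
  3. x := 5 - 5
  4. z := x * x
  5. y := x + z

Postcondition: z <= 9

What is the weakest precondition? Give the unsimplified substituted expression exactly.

Answer: ( ( 5 - 5 ) * ( 5 - 5 ) ) <= 9

Derivation:
post: z <= 9
stmt 5: y := x + z  -- replace 0 occurrence(s) of y with (x + z)
  => z <= 9
stmt 4: z := x * x  -- replace 1 occurrence(s) of z with (x * x)
  => ( x * x ) <= 9
stmt 3: x := 5 - 5  -- replace 2 occurrence(s) of x with (5 - 5)
  => ( ( 5 - 5 ) * ( 5 - 5 ) ) <= 9
stmt 2: z := 7 - y  -- replace 0 occurrence(s) of z with (7 - y)
  => ( ( 5 - 5 ) * ( 5 - 5 ) ) <= 9
stmt 1: z := x - 2  -- replace 0 occurrence(s) of z with (x - 2)
  => ( ( 5 - 5 ) * ( 5 - 5 ) ) <= 9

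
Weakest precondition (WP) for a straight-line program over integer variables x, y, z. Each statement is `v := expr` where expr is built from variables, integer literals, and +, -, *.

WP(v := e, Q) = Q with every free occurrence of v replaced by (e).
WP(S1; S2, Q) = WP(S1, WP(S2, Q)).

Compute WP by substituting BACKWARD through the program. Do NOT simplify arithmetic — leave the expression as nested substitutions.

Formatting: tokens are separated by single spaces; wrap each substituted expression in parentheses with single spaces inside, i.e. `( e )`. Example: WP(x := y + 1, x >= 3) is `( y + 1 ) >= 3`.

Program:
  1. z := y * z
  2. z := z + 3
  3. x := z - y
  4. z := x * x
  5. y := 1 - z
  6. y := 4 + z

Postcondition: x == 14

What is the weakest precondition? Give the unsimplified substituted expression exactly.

post: x == 14
stmt 6: y := 4 + z  -- replace 0 occurrence(s) of y with (4 + z)
  => x == 14
stmt 5: y := 1 - z  -- replace 0 occurrence(s) of y with (1 - z)
  => x == 14
stmt 4: z := x * x  -- replace 0 occurrence(s) of z with (x * x)
  => x == 14
stmt 3: x := z - y  -- replace 1 occurrence(s) of x with (z - y)
  => ( z - y ) == 14
stmt 2: z := z + 3  -- replace 1 occurrence(s) of z with (z + 3)
  => ( ( z + 3 ) - y ) == 14
stmt 1: z := y * z  -- replace 1 occurrence(s) of z with (y * z)
  => ( ( ( y * z ) + 3 ) - y ) == 14

Answer: ( ( ( y * z ) + 3 ) - y ) == 14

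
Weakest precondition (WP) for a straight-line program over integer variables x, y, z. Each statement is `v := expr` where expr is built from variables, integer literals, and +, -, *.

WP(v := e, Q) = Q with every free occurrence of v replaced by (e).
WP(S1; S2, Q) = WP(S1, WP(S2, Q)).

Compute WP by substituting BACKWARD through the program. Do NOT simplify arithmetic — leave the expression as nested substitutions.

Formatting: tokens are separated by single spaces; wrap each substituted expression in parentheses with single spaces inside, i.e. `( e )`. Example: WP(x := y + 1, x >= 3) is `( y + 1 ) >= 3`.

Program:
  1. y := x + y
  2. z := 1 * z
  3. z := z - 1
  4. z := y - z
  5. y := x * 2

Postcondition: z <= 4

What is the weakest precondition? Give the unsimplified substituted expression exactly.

post: z <= 4
stmt 5: y := x * 2  -- replace 0 occurrence(s) of y with (x * 2)
  => z <= 4
stmt 4: z := y - z  -- replace 1 occurrence(s) of z with (y - z)
  => ( y - z ) <= 4
stmt 3: z := z - 1  -- replace 1 occurrence(s) of z with (z - 1)
  => ( y - ( z - 1 ) ) <= 4
stmt 2: z := 1 * z  -- replace 1 occurrence(s) of z with (1 * z)
  => ( y - ( ( 1 * z ) - 1 ) ) <= 4
stmt 1: y := x + y  -- replace 1 occurrence(s) of y with (x + y)
  => ( ( x + y ) - ( ( 1 * z ) - 1 ) ) <= 4

Answer: ( ( x + y ) - ( ( 1 * z ) - 1 ) ) <= 4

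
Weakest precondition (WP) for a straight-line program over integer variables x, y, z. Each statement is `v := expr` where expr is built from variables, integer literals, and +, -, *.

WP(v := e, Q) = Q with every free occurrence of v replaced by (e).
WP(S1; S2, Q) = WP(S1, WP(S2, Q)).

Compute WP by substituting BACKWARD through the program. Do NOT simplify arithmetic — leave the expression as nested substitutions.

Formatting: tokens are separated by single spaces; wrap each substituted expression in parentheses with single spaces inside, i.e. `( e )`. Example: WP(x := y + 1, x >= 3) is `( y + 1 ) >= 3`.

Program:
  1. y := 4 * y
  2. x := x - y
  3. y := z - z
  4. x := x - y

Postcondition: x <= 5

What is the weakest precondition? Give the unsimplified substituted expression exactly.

post: x <= 5
stmt 4: x := x - y  -- replace 1 occurrence(s) of x with (x - y)
  => ( x - y ) <= 5
stmt 3: y := z - z  -- replace 1 occurrence(s) of y with (z - z)
  => ( x - ( z - z ) ) <= 5
stmt 2: x := x - y  -- replace 1 occurrence(s) of x with (x - y)
  => ( ( x - y ) - ( z - z ) ) <= 5
stmt 1: y := 4 * y  -- replace 1 occurrence(s) of y with (4 * y)
  => ( ( x - ( 4 * y ) ) - ( z - z ) ) <= 5

Answer: ( ( x - ( 4 * y ) ) - ( z - z ) ) <= 5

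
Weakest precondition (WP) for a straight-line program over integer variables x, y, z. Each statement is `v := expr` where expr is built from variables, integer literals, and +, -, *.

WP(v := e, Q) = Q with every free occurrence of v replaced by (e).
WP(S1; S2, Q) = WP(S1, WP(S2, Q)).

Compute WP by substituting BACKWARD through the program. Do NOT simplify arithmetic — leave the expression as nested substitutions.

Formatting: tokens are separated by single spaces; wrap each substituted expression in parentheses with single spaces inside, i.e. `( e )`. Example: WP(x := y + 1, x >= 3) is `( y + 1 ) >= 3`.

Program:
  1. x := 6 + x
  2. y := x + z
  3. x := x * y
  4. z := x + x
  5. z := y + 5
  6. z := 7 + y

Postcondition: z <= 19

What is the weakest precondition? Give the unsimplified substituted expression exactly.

Answer: ( 7 + ( ( 6 + x ) + z ) ) <= 19

Derivation:
post: z <= 19
stmt 6: z := 7 + y  -- replace 1 occurrence(s) of z with (7 + y)
  => ( 7 + y ) <= 19
stmt 5: z := y + 5  -- replace 0 occurrence(s) of z with (y + 5)
  => ( 7 + y ) <= 19
stmt 4: z := x + x  -- replace 0 occurrence(s) of z with (x + x)
  => ( 7 + y ) <= 19
stmt 3: x := x * y  -- replace 0 occurrence(s) of x with (x * y)
  => ( 7 + y ) <= 19
stmt 2: y := x + z  -- replace 1 occurrence(s) of y with (x + z)
  => ( 7 + ( x + z ) ) <= 19
stmt 1: x := 6 + x  -- replace 1 occurrence(s) of x with (6 + x)
  => ( 7 + ( ( 6 + x ) + z ) ) <= 19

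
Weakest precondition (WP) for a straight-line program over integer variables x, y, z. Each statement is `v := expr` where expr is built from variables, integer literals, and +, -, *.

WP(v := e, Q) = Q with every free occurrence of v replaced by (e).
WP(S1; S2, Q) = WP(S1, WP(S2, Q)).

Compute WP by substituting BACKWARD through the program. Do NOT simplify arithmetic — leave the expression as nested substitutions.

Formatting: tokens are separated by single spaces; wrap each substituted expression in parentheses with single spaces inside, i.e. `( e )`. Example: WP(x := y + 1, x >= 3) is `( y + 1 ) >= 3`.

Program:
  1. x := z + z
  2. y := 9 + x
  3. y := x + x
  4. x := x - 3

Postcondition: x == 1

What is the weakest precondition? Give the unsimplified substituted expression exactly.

post: x == 1
stmt 4: x := x - 3  -- replace 1 occurrence(s) of x with (x - 3)
  => ( x - 3 ) == 1
stmt 3: y := x + x  -- replace 0 occurrence(s) of y with (x + x)
  => ( x - 3 ) == 1
stmt 2: y := 9 + x  -- replace 0 occurrence(s) of y with (9 + x)
  => ( x - 3 ) == 1
stmt 1: x := z + z  -- replace 1 occurrence(s) of x with (z + z)
  => ( ( z + z ) - 3 ) == 1

Answer: ( ( z + z ) - 3 ) == 1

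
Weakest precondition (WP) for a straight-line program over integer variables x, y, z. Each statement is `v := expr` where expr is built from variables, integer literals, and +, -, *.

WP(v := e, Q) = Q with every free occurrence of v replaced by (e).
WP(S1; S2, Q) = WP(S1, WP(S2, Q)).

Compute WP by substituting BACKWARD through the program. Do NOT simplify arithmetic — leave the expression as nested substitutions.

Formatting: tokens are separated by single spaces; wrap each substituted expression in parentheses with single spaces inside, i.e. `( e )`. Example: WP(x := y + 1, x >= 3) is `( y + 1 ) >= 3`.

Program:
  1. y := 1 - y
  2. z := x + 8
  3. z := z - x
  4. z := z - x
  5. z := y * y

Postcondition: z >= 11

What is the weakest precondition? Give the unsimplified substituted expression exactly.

Answer: ( ( 1 - y ) * ( 1 - y ) ) >= 11

Derivation:
post: z >= 11
stmt 5: z := y * y  -- replace 1 occurrence(s) of z with (y * y)
  => ( y * y ) >= 11
stmt 4: z := z - x  -- replace 0 occurrence(s) of z with (z - x)
  => ( y * y ) >= 11
stmt 3: z := z - x  -- replace 0 occurrence(s) of z with (z - x)
  => ( y * y ) >= 11
stmt 2: z := x + 8  -- replace 0 occurrence(s) of z with (x + 8)
  => ( y * y ) >= 11
stmt 1: y := 1 - y  -- replace 2 occurrence(s) of y with (1 - y)
  => ( ( 1 - y ) * ( 1 - y ) ) >= 11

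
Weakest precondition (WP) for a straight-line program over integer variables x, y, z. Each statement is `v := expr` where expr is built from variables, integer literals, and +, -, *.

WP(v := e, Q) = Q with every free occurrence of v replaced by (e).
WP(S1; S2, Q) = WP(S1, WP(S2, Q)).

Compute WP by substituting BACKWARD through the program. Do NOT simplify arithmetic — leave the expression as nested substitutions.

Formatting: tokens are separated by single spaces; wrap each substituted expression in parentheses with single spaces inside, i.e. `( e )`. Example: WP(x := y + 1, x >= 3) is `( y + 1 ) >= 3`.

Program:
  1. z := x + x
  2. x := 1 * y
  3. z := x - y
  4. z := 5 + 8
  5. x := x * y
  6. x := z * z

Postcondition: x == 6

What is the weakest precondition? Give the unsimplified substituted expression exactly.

Answer: ( ( 5 + 8 ) * ( 5 + 8 ) ) == 6

Derivation:
post: x == 6
stmt 6: x := z * z  -- replace 1 occurrence(s) of x with (z * z)
  => ( z * z ) == 6
stmt 5: x := x * y  -- replace 0 occurrence(s) of x with (x * y)
  => ( z * z ) == 6
stmt 4: z := 5 + 8  -- replace 2 occurrence(s) of z with (5 + 8)
  => ( ( 5 + 8 ) * ( 5 + 8 ) ) == 6
stmt 3: z := x - y  -- replace 0 occurrence(s) of z with (x - y)
  => ( ( 5 + 8 ) * ( 5 + 8 ) ) == 6
stmt 2: x := 1 * y  -- replace 0 occurrence(s) of x with (1 * y)
  => ( ( 5 + 8 ) * ( 5 + 8 ) ) == 6
stmt 1: z := x + x  -- replace 0 occurrence(s) of z with (x + x)
  => ( ( 5 + 8 ) * ( 5 + 8 ) ) == 6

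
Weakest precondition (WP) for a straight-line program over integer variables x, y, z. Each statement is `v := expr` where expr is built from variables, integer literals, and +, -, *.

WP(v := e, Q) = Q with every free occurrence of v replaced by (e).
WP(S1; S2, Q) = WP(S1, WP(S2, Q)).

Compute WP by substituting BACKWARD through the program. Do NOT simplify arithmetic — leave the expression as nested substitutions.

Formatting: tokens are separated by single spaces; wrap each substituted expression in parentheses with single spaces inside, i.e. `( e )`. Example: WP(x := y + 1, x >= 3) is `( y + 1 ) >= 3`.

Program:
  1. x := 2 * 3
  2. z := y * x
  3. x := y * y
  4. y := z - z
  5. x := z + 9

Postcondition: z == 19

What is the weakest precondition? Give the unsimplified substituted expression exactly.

Answer: ( y * ( 2 * 3 ) ) == 19

Derivation:
post: z == 19
stmt 5: x := z + 9  -- replace 0 occurrence(s) of x with (z + 9)
  => z == 19
stmt 4: y := z - z  -- replace 0 occurrence(s) of y with (z - z)
  => z == 19
stmt 3: x := y * y  -- replace 0 occurrence(s) of x with (y * y)
  => z == 19
stmt 2: z := y * x  -- replace 1 occurrence(s) of z with (y * x)
  => ( y * x ) == 19
stmt 1: x := 2 * 3  -- replace 1 occurrence(s) of x with (2 * 3)
  => ( y * ( 2 * 3 ) ) == 19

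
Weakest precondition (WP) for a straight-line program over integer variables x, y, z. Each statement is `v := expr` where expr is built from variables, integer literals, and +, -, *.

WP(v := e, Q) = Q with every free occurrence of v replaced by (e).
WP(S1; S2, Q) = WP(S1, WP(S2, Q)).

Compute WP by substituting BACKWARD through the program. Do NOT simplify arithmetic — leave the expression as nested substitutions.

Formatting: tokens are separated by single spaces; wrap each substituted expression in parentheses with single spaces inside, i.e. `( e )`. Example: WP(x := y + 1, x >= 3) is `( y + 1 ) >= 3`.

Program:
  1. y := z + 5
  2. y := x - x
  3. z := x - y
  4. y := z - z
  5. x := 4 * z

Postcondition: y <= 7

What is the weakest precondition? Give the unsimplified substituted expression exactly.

Answer: ( ( x - ( x - x ) ) - ( x - ( x - x ) ) ) <= 7

Derivation:
post: y <= 7
stmt 5: x := 4 * z  -- replace 0 occurrence(s) of x with (4 * z)
  => y <= 7
stmt 4: y := z - z  -- replace 1 occurrence(s) of y with (z - z)
  => ( z - z ) <= 7
stmt 3: z := x - y  -- replace 2 occurrence(s) of z with (x - y)
  => ( ( x - y ) - ( x - y ) ) <= 7
stmt 2: y := x - x  -- replace 2 occurrence(s) of y with (x - x)
  => ( ( x - ( x - x ) ) - ( x - ( x - x ) ) ) <= 7
stmt 1: y := z + 5  -- replace 0 occurrence(s) of y with (z + 5)
  => ( ( x - ( x - x ) ) - ( x - ( x - x ) ) ) <= 7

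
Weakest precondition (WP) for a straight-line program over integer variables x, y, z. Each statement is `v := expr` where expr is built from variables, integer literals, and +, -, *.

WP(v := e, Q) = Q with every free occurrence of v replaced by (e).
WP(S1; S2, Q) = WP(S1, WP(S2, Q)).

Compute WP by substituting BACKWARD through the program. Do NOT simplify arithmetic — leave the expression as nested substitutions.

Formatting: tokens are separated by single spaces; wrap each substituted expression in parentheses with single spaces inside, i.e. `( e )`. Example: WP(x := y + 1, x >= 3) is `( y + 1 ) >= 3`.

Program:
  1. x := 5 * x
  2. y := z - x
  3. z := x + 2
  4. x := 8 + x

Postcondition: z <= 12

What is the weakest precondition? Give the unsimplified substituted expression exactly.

Answer: ( ( 5 * x ) + 2 ) <= 12

Derivation:
post: z <= 12
stmt 4: x := 8 + x  -- replace 0 occurrence(s) of x with (8 + x)
  => z <= 12
stmt 3: z := x + 2  -- replace 1 occurrence(s) of z with (x + 2)
  => ( x + 2 ) <= 12
stmt 2: y := z - x  -- replace 0 occurrence(s) of y with (z - x)
  => ( x + 2 ) <= 12
stmt 1: x := 5 * x  -- replace 1 occurrence(s) of x with (5 * x)
  => ( ( 5 * x ) + 2 ) <= 12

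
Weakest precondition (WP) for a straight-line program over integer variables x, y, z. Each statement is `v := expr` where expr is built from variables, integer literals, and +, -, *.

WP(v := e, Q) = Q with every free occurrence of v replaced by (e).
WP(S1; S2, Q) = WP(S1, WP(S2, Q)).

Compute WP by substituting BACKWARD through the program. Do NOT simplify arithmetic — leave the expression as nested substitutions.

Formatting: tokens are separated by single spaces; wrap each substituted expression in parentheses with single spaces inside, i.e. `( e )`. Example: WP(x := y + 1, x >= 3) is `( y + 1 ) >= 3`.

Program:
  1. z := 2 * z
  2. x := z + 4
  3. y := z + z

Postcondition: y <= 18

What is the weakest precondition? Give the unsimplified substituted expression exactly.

Answer: ( ( 2 * z ) + ( 2 * z ) ) <= 18

Derivation:
post: y <= 18
stmt 3: y := z + z  -- replace 1 occurrence(s) of y with (z + z)
  => ( z + z ) <= 18
stmt 2: x := z + 4  -- replace 0 occurrence(s) of x with (z + 4)
  => ( z + z ) <= 18
stmt 1: z := 2 * z  -- replace 2 occurrence(s) of z with (2 * z)
  => ( ( 2 * z ) + ( 2 * z ) ) <= 18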